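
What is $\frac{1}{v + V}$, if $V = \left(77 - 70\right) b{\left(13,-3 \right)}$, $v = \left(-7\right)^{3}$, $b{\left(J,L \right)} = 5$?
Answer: $- \frac{1}{308} \approx -0.0032468$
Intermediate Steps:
$v = -343$
$V = 35$ ($V = \left(77 - 70\right) 5 = 7 \cdot 5 = 35$)
$\frac{1}{v + V} = \frac{1}{-343 + 35} = \frac{1}{-308} = - \frac{1}{308}$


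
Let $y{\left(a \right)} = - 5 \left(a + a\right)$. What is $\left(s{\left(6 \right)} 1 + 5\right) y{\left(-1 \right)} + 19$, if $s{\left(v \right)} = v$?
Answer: $129$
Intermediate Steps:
$y{\left(a \right)} = - 10 a$ ($y{\left(a \right)} = - 5 \cdot 2 a = - 10 a$)
$\left(s{\left(6 \right)} 1 + 5\right) y{\left(-1 \right)} + 19 = \left(6 \cdot 1 + 5\right) \left(\left(-10\right) \left(-1\right)\right) + 19 = \left(6 + 5\right) 10 + 19 = 11 \cdot 10 + 19 = 110 + 19 = 129$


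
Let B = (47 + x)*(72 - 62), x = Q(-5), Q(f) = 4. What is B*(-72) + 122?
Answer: -36598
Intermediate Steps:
x = 4
B = 510 (B = (47 + 4)*(72 - 62) = 51*10 = 510)
B*(-72) + 122 = 510*(-72) + 122 = -36720 + 122 = -36598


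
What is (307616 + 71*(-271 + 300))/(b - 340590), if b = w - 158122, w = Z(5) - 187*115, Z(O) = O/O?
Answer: -309675/520216 ≈ -0.59528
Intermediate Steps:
Z(O) = 1
w = -21504 (w = 1 - 187*115 = 1 - 21505 = -21504)
b = -179626 (b = -21504 - 158122 = -179626)
(307616 + 71*(-271 + 300))/(b - 340590) = (307616 + 71*(-271 + 300))/(-179626 - 340590) = (307616 + 71*29)/(-520216) = (307616 + 2059)*(-1/520216) = 309675*(-1/520216) = -309675/520216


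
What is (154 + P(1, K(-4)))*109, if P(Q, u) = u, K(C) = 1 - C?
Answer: 17331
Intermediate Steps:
(154 + P(1, K(-4)))*109 = (154 + (1 - 1*(-4)))*109 = (154 + (1 + 4))*109 = (154 + 5)*109 = 159*109 = 17331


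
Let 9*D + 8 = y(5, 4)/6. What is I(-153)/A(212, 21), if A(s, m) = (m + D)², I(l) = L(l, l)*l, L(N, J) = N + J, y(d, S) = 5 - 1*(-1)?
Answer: 1896129/16562 ≈ 114.49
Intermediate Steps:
y(d, S) = 6 (y(d, S) = 5 + 1 = 6)
L(N, J) = J + N
I(l) = 2*l² (I(l) = (l + l)*l = (2*l)*l = 2*l²)
D = -7/9 (D = -8/9 + (6/6)/9 = -8/9 + (6*(⅙))/9 = -8/9 + (⅑)*1 = -8/9 + ⅑ = -7/9 ≈ -0.77778)
A(s, m) = (-7/9 + m)² (A(s, m) = (m - 7/9)² = (-7/9 + m)²)
I(-153)/A(212, 21) = (2*(-153)²)/(((-7 + 9*21)²/81)) = (2*23409)/(((-7 + 189)²/81)) = 46818/(((1/81)*182²)) = 46818/(((1/81)*33124)) = 46818/(33124/81) = 46818*(81/33124) = 1896129/16562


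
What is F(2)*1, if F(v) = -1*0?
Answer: 0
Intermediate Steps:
F(v) = 0
F(2)*1 = 0*1 = 0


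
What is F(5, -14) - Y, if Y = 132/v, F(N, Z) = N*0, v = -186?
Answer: 22/31 ≈ 0.70968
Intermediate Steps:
F(N, Z) = 0
Y = -22/31 (Y = 132/(-186) = 132*(-1/186) = -22/31 ≈ -0.70968)
F(5, -14) - Y = 0 - 1*(-22/31) = 0 + 22/31 = 22/31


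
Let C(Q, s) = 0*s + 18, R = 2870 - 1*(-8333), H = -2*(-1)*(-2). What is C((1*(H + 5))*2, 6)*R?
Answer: 201654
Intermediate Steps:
H = -4 (H = 2*(-2) = -4)
R = 11203 (R = 2870 + 8333 = 11203)
C(Q, s) = 18 (C(Q, s) = 0 + 18 = 18)
C((1*(H + 5))*2, 6)*R = 18*11203 = 201654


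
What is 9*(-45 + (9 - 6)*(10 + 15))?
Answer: 270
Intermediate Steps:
9*(-45 + (9 - 6)*(10 + 15)) = 9*(-45 + 3*25) = 9*(-45 + 75) = 9*30 = 270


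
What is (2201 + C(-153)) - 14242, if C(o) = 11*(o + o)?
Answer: -15407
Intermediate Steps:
C(o) = 22*o (C(o) = 11*(2*o) = 22*o)
(2201 + C(-153)) - 14242 = (2201 + 22*(-153)) - 14242 = (2201 - 3366) - 14242 = -1165 - 14242 = -15407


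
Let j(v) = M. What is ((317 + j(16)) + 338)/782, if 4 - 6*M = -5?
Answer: 1313/1564 ≈ 0.83951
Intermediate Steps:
M = 3/2 (M = 2/3 - 1/6*(-5) = 2/3 + 5/6 = 3/2 ≈ 1.5000)
j(v) = 3/2
((317 + j(16)) + 338)/782 = ((317 + 3/2) + 338)/782 = (637/2 + 338)*(1/782) = (1313/2)*(1/782) = 1313/1564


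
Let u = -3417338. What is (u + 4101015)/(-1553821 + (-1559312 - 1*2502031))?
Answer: -683677/5615164 ≈ -0.12176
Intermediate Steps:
(u + 4101015)/(-1553821 + (-1559312 - 1*2502031)) = (-3417338 + 4101015)/(-1553821 + (-1559312 - 1*2502031)) = 683677/(-1553821 + (-1559312 - 2502031)) = 683677/(-1553821 - 4061343) = 683677/(-5615164) = 683677*(-1/5615164) = -683677/5615164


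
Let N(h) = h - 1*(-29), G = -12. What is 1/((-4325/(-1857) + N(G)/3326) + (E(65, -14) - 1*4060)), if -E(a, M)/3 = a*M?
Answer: -6176382/8200171541 ≈ -0.00075320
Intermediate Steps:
E(a, M) = -3*M*a (E(a, M) = -3*a*M = -3*M*a)
N(h) = 29 + h (N(h) = h + 29 = 29 + h)
1/((-4325/(-1857) + N(G)/3326) + (E(65, -14) - 1*4060)) = 1/((-4325/(-1857) + (29 - 12)/3326) + (-3*(-14)*65 - 1*4060)) = 1/((-4325*(-1/1857) + 17*(1/3326)) + (2730 - 4060)) = 1/((4325/1857 + 17/3326) - 1330) = 1/(14416519/6176382 - 1330) = 1/(-8200171541/6176382) = -6176382/8200171541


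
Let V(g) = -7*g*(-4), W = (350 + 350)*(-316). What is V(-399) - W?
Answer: 210028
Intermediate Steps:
W = -221200 (W = 700*(-316) = -221200)
V(g) = 28*g
V(-399) - W = 28*(-399) - 1*(-221200) = -11172 + 221200 = 210028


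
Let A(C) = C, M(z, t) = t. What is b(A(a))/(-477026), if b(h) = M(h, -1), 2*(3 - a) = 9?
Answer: 1/477026 ≈ 2.0963e-6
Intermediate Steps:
a = -3/2 (a = 3 - 1/2*9 = 3 - 9/2 = -3/2 ≈ -1.5000)
b(h) = -1
b(A(a))/(-477026) = -1/(-477026) = -1*(-1/477026) = 1/477026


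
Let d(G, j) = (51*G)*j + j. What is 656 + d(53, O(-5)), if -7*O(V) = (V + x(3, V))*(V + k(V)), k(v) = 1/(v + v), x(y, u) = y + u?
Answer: -65672/5 ≈ -13134.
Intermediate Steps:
x(y, u) = u + y
k(v) = 1/(2*v)
O(V) = -(3 + 2*V)*(V + 1/(2*V))/7 (O(V) = -(V + (V + 3))*(V + 1/(2*V))/7 = -(V + (3 + V))*(V + 1/(2*V))/7 = -(3 + 2*V)*(V + 1/(2*V))/7)
d(G, j) = j + 51*G*j (d(G, j) = 51*G*j + j = j + 51*G*j)
656 + d(53, O(-5)) = 656 + ((1/14)*(-3 - 6*(-5)**2 - 4*(-5)**3 - 2*(-5))/(-5))*(1 + 51*53) = 656 + ((1/14)*(-1/5)*(-3 - 6*25 - 4*(-125) + 10))*(1 + 2703) = 656 + ((1/14)*(-1/5)*(-3 - 150 + 500 + 10))*2704 = 656 + ((1/14)*(-1/5)*357)*2704 = 656 - 51/10*2704 = 656 - 68952/5 = -65672/5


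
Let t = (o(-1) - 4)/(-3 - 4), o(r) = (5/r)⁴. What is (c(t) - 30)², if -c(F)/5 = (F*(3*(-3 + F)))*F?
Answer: 13791660829753251600/117649 ≈ 1.1723e+14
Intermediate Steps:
o(r) = 625/r⁴
t = -621/7 (t = (625/(-1)⁴ - 4)/(-3 - 4) = (625*1 - 4)/(-7) = (625 - 4)*(-⅐) = 621*(-⅐) = -621/7 ≈ -88.714)
c(F) = -5*F²*(-9 + 3*F) (c(F) = -5*F*(3*(-3 + F))*F = -5*F*(-9 + 3*F)*F = -5*F²*(-9 + 3*F))
(c(t) - 30)² = (15*(-621/7)²*(3 - 1*(-621/7)) - 30)² = (15*(385641/49)*(3 + 621/7) - 30)² = (15*(385641/49)*(642/7) - 30)² = (3713722830/343 - 30)² = (3713712540/343)² = 13791660829753251600/117649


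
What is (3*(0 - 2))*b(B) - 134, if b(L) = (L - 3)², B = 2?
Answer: -140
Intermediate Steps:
b(L) = (-3 + L)²
(3*(0 - 2))*b(B) - 134 = (3*(0 - 2))*(-3 + 2)² - 134 = (3*(-2))*(-1)² - 134 = -6*1 - 134 = -6 - 134 = -140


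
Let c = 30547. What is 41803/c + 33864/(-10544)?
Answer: -74209097/40260946 ≈ -1.8432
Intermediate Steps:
41803/c + 33864/(-10544) = 41803/30547 + 33864/(-10544) = 41803*(1/30547) + 33864*(-1/10544) = 41803/30547 - 4233/1318 = -74209097/40260946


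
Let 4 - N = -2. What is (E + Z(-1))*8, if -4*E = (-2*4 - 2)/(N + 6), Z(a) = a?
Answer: -19/3 ≈ -6.3333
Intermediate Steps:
N = 6 (N = 4 - 1*(-2) = 4 + 2 = 6)
E = 5/24 (E = -(-2*4 - 2)/(4*(6 + 6)) = -(-8 - 2)/(4*12) = -(-5)/(2*12) = -¼*(-⅚) = 5/24 ≈ 0.20833)
(E + Z(-1))*8 = (5/24 - 1)*8 = -19/24*8 = -19/3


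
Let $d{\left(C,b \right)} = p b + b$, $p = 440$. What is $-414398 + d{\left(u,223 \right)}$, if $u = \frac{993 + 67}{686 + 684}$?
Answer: $-316055$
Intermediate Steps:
$u = \frac{106}{137}$ ($u = \frac{1060}{1370} = 1060 \cdot \frac{1}{1370} = \frac{106}{137} \approx 0.77372$)
$d{\left(C,b \right)} = 441 b$ ($d{\left(C,b \right)} = 440 b + b = 441 b$)
$-414398 + d{\left(u,223 \right)} = -414398 + 441 \cdot 223 = -414398 + 98343 = -316055$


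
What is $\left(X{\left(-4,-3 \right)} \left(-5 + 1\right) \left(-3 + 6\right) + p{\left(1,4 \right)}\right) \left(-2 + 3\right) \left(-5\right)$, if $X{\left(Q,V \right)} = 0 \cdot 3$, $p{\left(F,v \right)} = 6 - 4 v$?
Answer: $50$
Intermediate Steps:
$X{\left(Q,V \right)} = 0$
$\left(X{\left(-4,-3 \right)} \left(-5 + 1\right) \left(-3 + 6\right) + p{\left(1,4 \right)}\right) \left(-2 + 3\right) \left(-5\right) = \left(0 \left(-5 + 1\right) \left(-3 + 6\right) + \left(6 - 16\right)\right) \left(-2 + 3\right) \left(-5\right) = \left(0 \left(\left(-4\right) 3\right) + \left(6 - 16\right)\right) 1 \left(-5\right) = \left(0 \left(-12\right) - 10\right) \left(-5\right) = \left(0 - 10\right) \left(-5\right) = \left(-10\right) \left(-5\right) = 50$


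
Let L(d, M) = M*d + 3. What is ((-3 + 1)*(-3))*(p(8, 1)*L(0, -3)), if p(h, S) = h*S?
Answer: 144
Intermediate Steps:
L(d, M) = 3 + M*d
p(h, S) = S*h
((-3 + 1)*(-3))*(p(8, 1)*L(0, -3)) = ((-3 + 1)*(-3))*((1*8)*(3 - 3*0)) = (-2*(-3))*(8*(3 + 0)) = 6*(8*3) = 6*24 = 144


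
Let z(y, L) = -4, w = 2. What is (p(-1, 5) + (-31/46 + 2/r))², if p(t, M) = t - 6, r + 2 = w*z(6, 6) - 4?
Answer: 6335289/103684 ≈ 61.102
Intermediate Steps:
r = -14 (r = -2 + (2*(-4) - 4) = -2 + (-8 - 4) = -2 - 12 = -14)
p(t, M) = -6 + t
(p(-1, 5) + (-31/46 + 2/r))² = ((-6 - 1) + (-31/46 + 2/(-14)))² = (-7 + (-31*1/46 + 2*(-1/14)))² = (-7 + (-31/46 - ⅐))² = (-7 - 263/322)² = (-2517/322)² = 6335289/103684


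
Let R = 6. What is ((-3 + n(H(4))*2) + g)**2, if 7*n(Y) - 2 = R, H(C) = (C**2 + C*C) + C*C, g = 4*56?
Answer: 2442969/49 ≈ 49857.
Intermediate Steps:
g = 224
H(C) = 3*C**2 (H(C) = (C**2 + C**2) + C**2 = 2*C**2 + C**2 = 3*C**2)
n(Y) = 8/7 (n(Y) = 2/7 + (1/7)*6 = 2/7 + 6/7 = 8/7)
((-3 + n(H(4))*2) + g)**2 = ((-3 + (8/7)*2) + 224)**2 = ((-3 + 16/7) + 224)**2 = (-5/7 + 224)**2 = (1563/7)**2 = 2442969/49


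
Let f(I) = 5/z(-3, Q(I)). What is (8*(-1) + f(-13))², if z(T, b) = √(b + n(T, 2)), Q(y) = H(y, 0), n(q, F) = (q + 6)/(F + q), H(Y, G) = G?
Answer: 167/3 + 80*I*√3/3 ≈ 55.667 + 46.188*I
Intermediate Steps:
n(q, F) = (6 + q)/(F + q)
Q(y) = 0
z(T, b) = √(b + (6 + T)/(2 + T))
f(I) = -5*I*√3/3 (f(I) = 5/(√((6 - 3 + 0*(2 - 3))/(2 - 3))) = 5/(√((6 - 3 + 0*(-1))/(-1))) = 5/(√(-(6 - 3 + 0))) = 5/(√(-1*3)) = 5/(√(-3)) = 5/((I*√3)) = 5*(-I*√3/3) = -5*I*√3/3)
(8*(-1) + f(-13))² = (8*(-1) - 5*I*√3/3)² = (-8 - 5*I*√3/3)²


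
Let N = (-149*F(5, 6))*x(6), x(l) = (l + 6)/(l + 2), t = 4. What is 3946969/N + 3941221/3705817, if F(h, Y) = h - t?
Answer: -29251727911559/1656500199 ≈ -17659.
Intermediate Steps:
x(l) = (6 + l)/(2 + l)
F(h, Y) = -4 + h (F(h, Y) = h - 1*4 = h - 4 = -4 + h)
N = -447/2 (N = (-149*(-4 + 5))*((6 + 6)/(2 + 6)) = (-149*1)*(12/8) = -149*12/8 = -149*3/2 = -447/2 ≈ -223.50)
3946969/N + 3941221/3705817 = 3946969/(-447/2) + 3941221/3705817 = 3946969*(-2/447) + 3941221*(1/3705817) = -7893938/447 + 3941221/3705817 = -29251727911559/1656500199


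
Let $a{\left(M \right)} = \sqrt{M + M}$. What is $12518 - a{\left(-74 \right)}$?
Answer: $12518 - 2 i \sqrt{37} \approx 12518.0 - 12.166 i$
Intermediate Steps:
$a{\left(M \right)} = \sqrt{2} \sqrt{M}$ ($a{\left(M \right)} = \sqrt{2 M} = \sqrt{2} \sqrt{M}$)
$12518 - a{\left(-74 \right)} = 12518 - \sqrt{2} \sqrt{-74} = 12518 - \sqrt{2} i \sqrt{74} = 12518 - 2 i \sqrt{37}$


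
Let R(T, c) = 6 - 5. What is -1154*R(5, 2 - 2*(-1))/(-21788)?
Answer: 577/10894 ≈ 0.052965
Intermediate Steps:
R(T, c) = 1
-1154*R(5, 2 - 2*(-1))/(-21788) = -1154*1/(-21788) = -1154*(-1/21788) = 577/10894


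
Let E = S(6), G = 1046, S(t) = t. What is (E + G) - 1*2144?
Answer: -1092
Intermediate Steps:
E = 6
(E + G) - 1*2144 = (6 + 1046) - 1*2144 = 1052 - 2144 = -1092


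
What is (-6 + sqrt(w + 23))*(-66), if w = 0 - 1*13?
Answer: 396 - 66*sqrt(10) ≈ 187.29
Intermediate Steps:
w = -13 (w = 0 - 13 = -13)
(-6 + sqrt(w + 23))*(-66) = (-6 + sqrt(-13 + 23))*(-66) = (-6 + sqrt(10))*(-66) = 396 - 66*sqrt(10)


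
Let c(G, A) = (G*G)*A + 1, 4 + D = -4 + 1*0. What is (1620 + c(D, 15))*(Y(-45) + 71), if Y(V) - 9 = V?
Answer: 90335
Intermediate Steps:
D = -8 (D = -4 + (-4 + 1*0) = -4 + (-4 + 0) = -4 - 4 = -8)
c(G, A) = 1 + A*G² (c(G, A) = G²*A + 1 = A*G² + 1 = 1 + A*G²)
Y(V) = 9 + V
(1620 + c(D, 15))*(Y(-45) + 71) = (1620 + (1 + 15*(-8)²))*((9 - 45) + 71) = (1620 + (1 + 15*64))*(-36 + 71) = (1620 + (1 + 960))*35 = (1620 + 961)*35 = 2581*35 = 90335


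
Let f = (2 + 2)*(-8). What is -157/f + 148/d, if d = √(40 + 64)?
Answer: 157/32 + 37*√26/13 ≈ 19.419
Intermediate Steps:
d = 2*√26 (d = √104 = 2*√26 ≈ 10.198)
f = -32 (f = 4*(-8) = -32)
-157/f + 148/d = -157/(-32) + 148/((2*√26)) = -157*(-1/32) + 148*(√26/52) = 157/32 + 37*√26/13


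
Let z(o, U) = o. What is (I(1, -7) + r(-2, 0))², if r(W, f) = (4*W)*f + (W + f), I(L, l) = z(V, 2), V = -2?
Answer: 16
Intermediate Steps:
I(L, l) = -2
r(W, f) = W + f + 4*W*f (r(W, f) = 4*W*f + (W + f) = W + f + 4*W*f)
(I(1, -7) + r(-2, 0))² = (-2 + (-2 + 0 + 4*(-2)*0))² = (-2 + (-2 + 0 + 0))² = (-2 - 2)² = (-4)² = 16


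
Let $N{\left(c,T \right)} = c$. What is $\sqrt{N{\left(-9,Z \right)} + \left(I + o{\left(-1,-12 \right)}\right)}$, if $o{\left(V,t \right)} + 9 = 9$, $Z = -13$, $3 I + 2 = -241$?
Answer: $3 i \sqrt{10} \approx 9.4868 i$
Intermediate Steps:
$I = -81$ ($I = - \frac{2}{3} + \frac{1}{3} \left(-241\right) = - \frac{2}{3} - \frac{241}{3} = -81$)
$o{\left(V,t \right)} = 0$ ($o{\left(V,t \right)} = -9 + 9 = 0$)
$\sqrt{N{\left(-9,Z \right)} + \left(I + o{\left(-1,-12 \right)}\right)} = \sqrt{-9 + \left(-81 + 0\right)} = \sqrt{-9 - 81} = \sqrt{-90} = 3 i \sqrt{10}$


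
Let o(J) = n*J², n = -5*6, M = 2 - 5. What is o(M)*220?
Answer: -59400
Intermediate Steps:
M = -3
n = -30
o(J) = -30*J²
o(M)*220 = -30*(-3)²*220 = -30*9*220 = -270*220 = -59400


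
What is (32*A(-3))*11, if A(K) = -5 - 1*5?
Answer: -3520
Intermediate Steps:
A(K) = -10 (A(K) = -5 - 5 = -10)
(32*A(-3))*11 = (32*(-10))*11 = -320*11 = -3520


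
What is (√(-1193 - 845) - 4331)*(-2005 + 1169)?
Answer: 3620716 - 836*I*√2038 ≈ 3.6207e+6 - 37741.0*I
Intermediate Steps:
(√(-1193 - 845) - 4331)*(-2005 + 1169) = (√(-2038) - 4331)*(-836) = (I*√2038 - 4331)*(-836) = (-4331 + I*√2038)*(-836) = 3620716 - 836*I*√2038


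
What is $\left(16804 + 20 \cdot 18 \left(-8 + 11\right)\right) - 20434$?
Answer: $-2550$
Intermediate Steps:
$\left(16804 + 20 \cdot 18 \left(-8 + 11\right)\right) - 20434 = \left(16804 + 20 \cdot 18 \cdot 3\right) - 20434 = \left(16804 + 20 \cdot 54\right) - 20434 = \left(16804 + 1080\right) - 20434 = 17884 - 20434 = -2550$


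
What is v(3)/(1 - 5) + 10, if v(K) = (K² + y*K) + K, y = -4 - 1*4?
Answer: 13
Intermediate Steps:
y = -8 (y = -4 - 4 = -8)
v(K) = K² - 7*K (v(K) = (K² - 8*K) + K = K² - 7*K)
v(3)/(1 - 5) + 10 = (3*(-7 + 3))/(1 - 5) + 10 = (3*(-4))/(-4) + 10 = -12*(-¼) + 10 = 3 + 10 = 13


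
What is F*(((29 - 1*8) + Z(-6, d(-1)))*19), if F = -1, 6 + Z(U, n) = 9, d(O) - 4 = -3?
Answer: -456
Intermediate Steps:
d(O) = 1 (d(O) = 4 - 3 = 1)
Z(U, n) = 3 (Z(U, n) = -6 + 9 = 3)
F*(((29 - 1*8) + Z(-6, d(-1)))*19) = -((29 - 1*8) + 3)*19 = -((29 - 8) + 3)*19 = -(21 + 3)*19 = -24*19 = -1*456 = -456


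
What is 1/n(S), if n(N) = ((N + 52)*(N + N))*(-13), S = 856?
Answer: -1/20208448 ≈ -4.9484e-8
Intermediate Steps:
n(N) = -26*N*(52 + N) (n(N) = ((52 + N)*(2*N))*(-13) = (2*N*(52 + N))*(-13) = -26*N*(52 + N))
1/n(S) = 1/(-26*856*(52 + 856)) = 1/(-26*856*908) = 1/(-20208448) = -1/20208448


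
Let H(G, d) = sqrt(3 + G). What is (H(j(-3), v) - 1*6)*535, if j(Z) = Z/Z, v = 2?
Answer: -2140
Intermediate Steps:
j(Z) = 1
(H(j(-3), v) - 1*6)*535 = (sqrt(3 + 1) - 1*6)*535 = (sqrt(4) - 6)*535 = (2 - 6)*535 = -4*535 = -2140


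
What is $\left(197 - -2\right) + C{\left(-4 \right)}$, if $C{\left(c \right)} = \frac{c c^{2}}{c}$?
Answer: $215$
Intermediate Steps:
$C{\left(c \right)} = c^{2}$ ($C{\left(c \right)} = \frac{c^{3}}{c} = c^{2}$)
$\left(197 - -2\right) + C{\left(-4 \right)} = \left(197 - -2\right) + \left(-4\right)^{2} = \left(197 + \left(-6 + 8\right)\right) + 16 = \left(197 + 2\right) + 16 = 199 + 16 = 215$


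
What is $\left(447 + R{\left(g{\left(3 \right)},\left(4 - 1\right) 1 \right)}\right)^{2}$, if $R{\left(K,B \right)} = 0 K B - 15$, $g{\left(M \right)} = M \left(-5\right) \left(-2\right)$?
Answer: $186624$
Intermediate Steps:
$g{\left(M \right)} = 10 M$ ($g{\left(M \right)} = - 5 M \left(-2\right) = 10 M$)
$R{\left(K,B \right)} = -15$ ($R{\left(K,B \right)} = 0 B - 15 = 0 - 15 = -15$)
$\left(447 + R{\left(g{\left(3 \right)},\left(4 - 1\right) 1 \right)}\right)^{2} = \left(447 - 15\right)^{2} = 432^{2} = 186624$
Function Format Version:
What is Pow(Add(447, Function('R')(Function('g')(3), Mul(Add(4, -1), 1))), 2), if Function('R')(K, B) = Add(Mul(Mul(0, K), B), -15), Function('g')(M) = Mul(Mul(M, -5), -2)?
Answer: 186624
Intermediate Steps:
Function('g')(M) = Mul(10, M) (Function('g')(M) = Mul(Mul(-5, M), -2) = Mul(10, M))
Function('R')(K, B) = -15 (Function('R')(K, B) = Add(Mul(0, B), -15) = Add(0, -15) = -15)
Pow(Add(447, Function('R')(Function('g')(3), Mul(Add(4, -1), 1))), 2) = Pow(Add(447, -15), 2) = Pow(432, 2) = 186624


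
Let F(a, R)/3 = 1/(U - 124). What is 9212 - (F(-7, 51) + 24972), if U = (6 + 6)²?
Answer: -315203/20 ≈ -15760.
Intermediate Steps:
U = 144 (U = 12² = 144)
F(a, R) = 3/20 (F(a, R) = 3/(144 - 124) = 3/20)
9212 - (F(-7, 51) + 24972) = 9212 - (3/20 + 24972) = 9212 - 1*499443/20 = 9212 - 499443/20 = -315203/20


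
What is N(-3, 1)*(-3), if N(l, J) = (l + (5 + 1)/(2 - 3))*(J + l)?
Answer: -54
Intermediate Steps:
N(l, J) = (-6 + l)*(J + l) (N(l, J) = (l + 6/(-1))*(J + l) = (l + 6*(-1))*(J + l) = (l - 6)*(J + l) = (-6 + l)*(J + l))
N(-3, 1)*(-3) = ((-3)² - 6*1 - 6*(-3) + 1*(-3))*(-3) = (9 - 6 + 18 - 3)*(-3) = 18*(-3) = -54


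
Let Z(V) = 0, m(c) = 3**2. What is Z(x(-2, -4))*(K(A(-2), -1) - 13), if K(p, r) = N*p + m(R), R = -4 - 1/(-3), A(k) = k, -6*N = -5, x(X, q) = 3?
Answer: 0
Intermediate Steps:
N = 5/6 (N = -1/6*(-5) = 5/6 ≈ 0.83333)
R = -11/3 (R = -4 - 1*(-1/3) = -4 + 1/3 = -11/3 ≈ -3.6667)
m(c) = 9
K(p, r) = 9 + 5*p/6 (K(p, r) = 5*p/6 + 9 = 9 + 5*p/6)
Z(x(-2, -4))*(K(A(-2), -1) - 13) = 0*((9 + (5/6)*(-2)) - 13) = 0*((9 - 5/3) - 13) = 0*(22/3 - 13) = 0*(-17/3) = 0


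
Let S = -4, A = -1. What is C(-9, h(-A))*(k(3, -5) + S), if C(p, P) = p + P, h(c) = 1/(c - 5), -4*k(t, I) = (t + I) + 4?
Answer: 333/8 ≈ 41.625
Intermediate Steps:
k(t, I) = -1 - I/4 - t/4 (k(t, I) = -((t + I) + 4)/4 = -((I + t) + 4)/4 = -(4 + I + t)/4 = -1 - I/4 - t/4)
h(c) = 1/(-5 + c)
C(p, P) = P + p
C(-9, h(-A))*(k(3, -5) + S) = (1/(-5 - 1*(-1)) - 9)*((-1 - ¼*(-5) - ¼*3) - 4) = (1/(-5 + 1) - 9)*((-1 + 5/4 - ¾) - 4) = (1/(-4) - 9)*(-½ - 4) = (-¼ - 9)*(-9/2) = -37/4*(-9/2) = 333/8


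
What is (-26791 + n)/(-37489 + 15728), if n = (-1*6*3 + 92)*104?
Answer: 19095/21761 ≈ 0.87749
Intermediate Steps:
n = 7696 (n = (-6*3 + 92)*104 = (-18 + 92)*104 = 74*104 = 7696)
(-26791 + n)/(-37489 + 15728) = (-26791 + 7696)/(-37489 + 15728) = -19095/(-21761) = -19095*(-1/21761) = 19095/21761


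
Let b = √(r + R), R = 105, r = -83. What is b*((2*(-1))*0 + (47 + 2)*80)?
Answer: 3920*√22 ≈ 18386.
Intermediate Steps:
b = √22 (b = √(-83 + 105) = √22 ≈ 4.6904)
b*((2*(-1))*0 + (47 + 2)*80) = √22*((2*(-1))*0 + (47 + 2)*80) = √22*(-2*0 + 49*80) = √22*(0 + 3920) = √22*3920 = 3920*√22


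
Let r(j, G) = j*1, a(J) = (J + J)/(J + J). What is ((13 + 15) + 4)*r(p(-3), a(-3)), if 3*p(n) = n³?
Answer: -288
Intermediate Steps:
p(n) = n³/3
a(J) = 1 (a(J) = (2*J)/((2*J)) = (2*J)*(1/(2*J)) = 1)
r(j, G) = j
((13 + 15) + 4)*r(p(-3), a(-3)) = ((13 + 15) + 4)*((⅓)*(-3)³) = (28 + 4)*((⅓)*(-27)) = 32*(-9) = -288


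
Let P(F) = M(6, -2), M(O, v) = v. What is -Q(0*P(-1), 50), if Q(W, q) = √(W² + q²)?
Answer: -50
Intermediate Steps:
P(F) = -2
-Q(0*P(-1), 50) = -√((0*(-2))² + 50²) = -√(0² + 2500) = -√(0 + 2500) = -√2500 = -1*50 = -50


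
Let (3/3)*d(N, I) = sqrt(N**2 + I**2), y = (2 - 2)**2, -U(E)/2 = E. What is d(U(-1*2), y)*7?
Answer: 28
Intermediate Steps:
U(E) = -2*E
y = 0 (y = 0**2 = 0)
d(N, I) = sqrt(I**2 + N**2) (d(N, I) = sqrt(N**2 + I**2) = sqrt(I**2 + N**2))
d(U(-1*2), y)*7 = sqrt(0**2 + (-(-2)*2)**2)*7 = sqrt(0 + (-2*(-2))**2)*7 = sqrt(0 + 4**2)*7 = sqrt(0 + 16)*7 = sqrt(16)*7 = 4*7 = 28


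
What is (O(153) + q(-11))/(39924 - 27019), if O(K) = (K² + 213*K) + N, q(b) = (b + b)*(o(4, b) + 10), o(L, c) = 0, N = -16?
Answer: 55762/12905 ≈ 4.3210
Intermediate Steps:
q(b) = 20*b (q(b) = (b + b)*(0 + 10) = (2*b)*10 = 20*b)
O(K) = -16 + K² + 213*K (O(K) = (K² + 213*K) - 16 = -16 + K² + 213*K)
(O(153) + q(-11))/(39924 - 27019) = ((-16 + 153² + 213*153) + 20*(-11))/(39924 - 27019) = ((-16 + 23409 + 32589) - 220)/12905 = (55982 - 220)*(1/12905) = 55762*(1/12905) = 55762/12905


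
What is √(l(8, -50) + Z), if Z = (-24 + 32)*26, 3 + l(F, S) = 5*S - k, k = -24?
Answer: I*√21 ≈ 4.5826*I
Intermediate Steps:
l(F, S) = 21 + 5*S (l(F, S) = -3 + (5*S - 1*(-24)) = -3 + (5*S + 24) = -3 + (24 + 5*S) = 21 + 5*S)
Z = 208 (Z = 8*26 = 208)
√(l(8, -50) + Z) = √((21 + 5*(-50)) + 208) = √((21 - 250) + 208) = √(-229 + 208) = √(-21) = I*√21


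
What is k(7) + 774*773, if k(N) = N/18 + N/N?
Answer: 10769461/18 ≈ 5.9830e+5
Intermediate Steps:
k(N) = 1 + N/18 (k(N) = N*(1/18) + 1 = N/18 + 1 = 1 + N/18)
k(7) + 774*773 = (1 + (1/18)*7) + 774*773 = (1 + 7/18) + 598302 = 25/18 + 598302 = 10769461/18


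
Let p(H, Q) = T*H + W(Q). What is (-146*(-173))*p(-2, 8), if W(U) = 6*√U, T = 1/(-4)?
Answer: 12629 + 303096*√2 ≈ 4.4127e+5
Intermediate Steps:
T = -¼ ≈ -0.25000
p(H, Q) = 6*√Q - H/4 (p(H, Q) = -H/4 + 6*√Q = 6*√Q - H/4)
(-146*(-173))*p(-2, 8) = (-146*(-173))*(6*√8 - ¼*(-2)) = 25258*(6*(2*√2) + ½) = 25258*(12*√2 + ½) = 25258*(½ + 12*√2) = 12629 + 303096*√2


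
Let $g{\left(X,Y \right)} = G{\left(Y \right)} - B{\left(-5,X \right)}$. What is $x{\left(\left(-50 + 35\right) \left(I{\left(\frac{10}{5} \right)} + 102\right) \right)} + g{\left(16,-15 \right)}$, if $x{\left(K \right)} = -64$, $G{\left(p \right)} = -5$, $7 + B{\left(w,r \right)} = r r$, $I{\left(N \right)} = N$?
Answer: $-318$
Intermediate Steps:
$B{\left(w,r \right)} = -7 + r^{2}$ ($B{\left(w,r \right)} = -7 + r r = -7 + r^{2}$)
$g{\left(X,Y \right)} = 2 - X^{2}$ ($g{\left(X,Y \right)} = -5 - \left(-7 + X^{2}\right) = 2 - X^{2}$)
$x{\left(\left(-50 + 35\right) \left(I{\left(\frac{10}{5} \right)} + 102\right) \right)} + g{\left(16,-15 \right)} = -64 + \left(2 - 16^{2}\right) = -64 + \left(2 - 256\right) = -64 - 254 = -318$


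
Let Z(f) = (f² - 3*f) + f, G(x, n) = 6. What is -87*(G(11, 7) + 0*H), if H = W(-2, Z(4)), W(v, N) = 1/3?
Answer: -522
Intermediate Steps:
Z(f) = f² - 2*f
W(v, N) = ⅓
H = ⅓ ≈ 0.33333
-87*(G(11, 7) + 0*H) = -87*(6 + 0*(⅓)) = -87*(6 + 0) = -87*6 = -522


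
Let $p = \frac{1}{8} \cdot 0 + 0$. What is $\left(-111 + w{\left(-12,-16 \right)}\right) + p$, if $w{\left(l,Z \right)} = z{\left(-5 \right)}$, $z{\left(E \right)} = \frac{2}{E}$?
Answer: $- \frac{557}{5} \approx -111.4$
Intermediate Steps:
$w{\left(l,Z \right)} = - \frac{2}{5}$ ($w{\left(l,Z \right)} = \frac{2}{-5} = 2 \left(- \frac{1}{5}\right) = - \frac{2}{5}$)
$p = 0$ ($p = \frac{1}{8} \cdot 0 + 0 = 0 + 0 = 0$)
$\left(-111 + w{\left(-12,-16 \right)}\right) + p = \left(-111 - \frac{2}{5}\right) + 0 = - \frac{557}{5} + 0 = - \frac{557}{5}$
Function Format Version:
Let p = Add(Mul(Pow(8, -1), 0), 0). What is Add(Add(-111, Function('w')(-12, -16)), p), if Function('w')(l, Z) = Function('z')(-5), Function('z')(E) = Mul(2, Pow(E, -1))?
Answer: Rational(-557, 5) ≈ -111.40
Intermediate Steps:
Function('w')(l, Z) = Rational(-2, 5) (Function('w')(l, Z) = Mul(2, Pow(-5, -1)) = Mul(2, Rational(-1, 5)) = Rational(-2, 5))
p = 0 (p = Add(Mul(Rational(1, 8), 0), 0) = Add(0, 0) = 0)
Add(Add(-111, Function('w')(-12, -16)), p) = Add(Add(-111, Rational(-2, 5)), 0) = Add(Rational(-557, 5), 0) = Rational(-557, 5)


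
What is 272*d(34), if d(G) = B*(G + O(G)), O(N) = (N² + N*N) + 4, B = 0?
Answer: 0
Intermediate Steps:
O(N) = 4 + 2*N² (O(N) = (N² + N²) + 4 = 2*N² + 4 = 4 + 2*N²)
d(G) = 0 (d(G) = 0*(G + (4 + 2*G²)) = 0*(4 + G + 2*G²) = 0)
272*d(34) = 272*0 = 0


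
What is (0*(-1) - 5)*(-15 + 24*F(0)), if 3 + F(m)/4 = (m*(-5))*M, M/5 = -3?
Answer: 1515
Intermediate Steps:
M = -15 (M = 5*(-3) = -15)
F(m) = -12 + 300*m (F(m) = -12 + 4*((m*(-5))*(-15)) = -12 + 4*(-5*m*(-15)) = -12 + 4*(75*m) = -12 + 300*m)
(0*(-1) - 5)*(-15 + 24*F(0)) = (0*(-1) - 5)*(-15 + 24*(-12 + 300*0)) = (0 - 5)*(-15 + 24*(-12 + 0)) = -5*(-15 + 24*(-12)) = -5*(-15 - 288) = -5*(-303) = 1515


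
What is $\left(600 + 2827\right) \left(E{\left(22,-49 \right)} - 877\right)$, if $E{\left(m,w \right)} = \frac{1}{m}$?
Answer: $- \frac{66117111}{22} \approx -3.0053 \cdot 10^{6}$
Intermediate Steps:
$\left(600 + 2827\right) \left(E{\left(22,-49 \right)} - 877\right) = \left(600 + 2827\right) \left(\frac{1}{22} - 877\right) = 3427 \left(\frac{1}{22} - 877\right) = 3427 \left(- \frac{19293}{22}\right) = - \frac{66117111}{22}$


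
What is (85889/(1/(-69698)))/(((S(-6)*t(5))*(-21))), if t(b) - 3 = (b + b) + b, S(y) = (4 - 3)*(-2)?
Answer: -2993145761/378 ≈ -7.9184e+6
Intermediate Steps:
S(y) = -2 (S(y) = 1*(-2) = -2)
t(b) = 3 + 3*b (t(b) = 3 + ((b + b) + b) = 3 + (2*b + b) = 3 + 3*b)
(85889/(1/(-69698)))/(((S(-6)*t(5))*(-21))) = (85889/(1/(-69698)))/((-2*(3 + 3*5)*(-21))) = (85889/(-1/69698))/((-2*(3 + 15)*(-21))) = (85889*(-69698))/((-2*18*(-21))) = -5986291522/((-36*(-21))) = -5986291522/756 = -5986291522*1/756 = -2993145761/378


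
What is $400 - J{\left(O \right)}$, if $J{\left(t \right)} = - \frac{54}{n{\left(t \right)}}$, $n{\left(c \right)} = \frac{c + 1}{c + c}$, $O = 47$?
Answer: $\frac{2023}{4} \approx 505.75$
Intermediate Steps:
$n{\left(c \right)} = \frac{1 + c}{2 c}$
$J{\left(t \right)} = - \frac{108 t}{1 + t}$ ($J{\left(t \right)} = - \frac{54}{\frac{1}{2} \frac{1}{t} \left(1 + t\right)} = - 54 \frac{2 t}{1 + t} = - \frac{108 t}{1 + t}$)
$400 - J{\left(O \right)} = 400 - \left(-108\right) 47 \frac{1}{1 + 47} = 400 - \left(-108\right) 47 \cdot \frac{1}{48} = 400 - - \frac{423}{4} = 400 + \frac{423}{4} = \frac{2023}{4}$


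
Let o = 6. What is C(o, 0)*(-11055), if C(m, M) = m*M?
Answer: 0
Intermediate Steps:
C(m, M) = M*m
C(o, 0)*(-11055) = (0*6)*(-11055) = 0*(-11055) = 0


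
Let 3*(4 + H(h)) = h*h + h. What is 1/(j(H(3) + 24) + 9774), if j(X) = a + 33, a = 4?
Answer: 1/9811 ≈ 0.00010193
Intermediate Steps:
H(h) = -4 + h/3 + h**2/3 (H(h) = -4 + (h*h + h)/3 = -4 + (h**2 + h)/3 = -4 + (h + h**2)/3 = -4 + (h/3 + h**2/3) = -4 + h/3 + h**2/3)
j(X) = 37 (j(X) = 4 + 33 = 37)
1/(j(H(3) + 24) + 9774) = 1/(37 + 9774) = 1/9811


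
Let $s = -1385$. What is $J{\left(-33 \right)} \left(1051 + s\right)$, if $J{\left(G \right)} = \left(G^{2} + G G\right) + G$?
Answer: $-716430$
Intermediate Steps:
$J{\left(G \right)} = G + 2 G^{2}$ ($J{\left(G \right)} = \left(G^{2} + G^{2}\right) + G = 2 G^{2} + G = G + 2 G^{2}$)
$J{\left(-33 \right)} \left(1051 + s\right) = - 33 \left(1 + 2 \left(-33\right)\right) \left(1051 - 1385\right) = - 33 \left(1 - 66\right) \left(-334\right) = \left(-33\right) \left(-65\right) \left(-334\right) = 2145 \left(-334\right) = -716430$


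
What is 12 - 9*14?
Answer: -114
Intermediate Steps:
12 - 9*14 = 12 - 126 = -114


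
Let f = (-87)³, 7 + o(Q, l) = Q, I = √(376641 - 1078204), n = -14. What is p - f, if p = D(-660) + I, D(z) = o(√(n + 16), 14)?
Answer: 658496 + √2 + I*√701563 ≈ 6.585e+5 + 837.59*I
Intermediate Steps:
I = I*√701563 (I = √(-701563) = I*√701563 ≈ 837.59*I)
o(Q, l) = -7 + Q
D(z) = -7 + √2 (D(z) = -7 + √(-14 + 16) = -7 + √2)
f = -658503
p = -7 + √2 + I*√701563 (p = (-7 + √2) + I*√701563 = -7 + √2 + I*√701563 ≈ -5.5858 + 837.59*I)
p - f = (-7 + √2 + I*√701563) - 1*(-658503) = (-7 + √2 + I*√701563) + 658503 = 658496 + √2 + I*√701563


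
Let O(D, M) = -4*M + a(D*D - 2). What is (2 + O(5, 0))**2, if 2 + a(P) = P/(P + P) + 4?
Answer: 81/4 ≈ 20.250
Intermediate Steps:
a(P) = 5/2 (a(P) = -2 + (P/(P + P) + 4) = -2 + (P/((2*P)) + 4) = -2 + ((1/(2*P))*P + 4) = -2 + (1/2 + 4) = -2 + 9/2 = 5/2)
O(D, M) = 5/2 - 4*M (O(D, M) = -4*M + 5/2 = 5/2 - 4*M)
(2 + O(5, 0))**2 = (2 + (5/2 - 4*0))**2 = (2 + (5/2 + 0))**2 = (2 + 5/2)**2 = (9/2)**2 = 81/4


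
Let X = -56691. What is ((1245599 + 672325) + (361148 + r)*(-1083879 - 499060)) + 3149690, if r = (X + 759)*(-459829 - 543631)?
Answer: -88843853644938438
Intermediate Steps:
r = 56125524720 (r = (-56691 + 759)*(-459829 - 543631) = -55932*(-1003460) = 56125524720)
((1245599 + 672325) + (361148 + r)*(-1083879 - 499060)) + 3149690 = ((1245599 + 672325) + (361148 + 56125524720)*(-1083879 - 499060)) + 3149690 = (1917924 + 56125885868*(-1582939)) + 3149690 = (1917924 - 88843853650006052) + 3149690 = -88843853648088128 + 3149690 = -88843853644938438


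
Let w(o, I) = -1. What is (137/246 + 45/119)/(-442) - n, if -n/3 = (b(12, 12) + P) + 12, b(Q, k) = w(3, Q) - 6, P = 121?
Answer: 4890955451/12939108 ≈ 378.00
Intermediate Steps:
b(Q, k) = -7 (b(Q, k) = -1 - 6 = -7)
n = -378 (n = -3*((-7 + 121) + 12) = -3*(114 + 12) = -3*126 = -378)
(137/246 + 45/119)/(-442) - n = (137/246 + 45/119)/(-442) - 1*(-378) = (137*(1/246) + 45*(1/119))*(-1/442) + 378 = (137/246 + 45/119)*(-1/442) + 378 = (27373/29274)*(-1/442) + 378 = -27373/12939108 + 378 = 4890955451/12939108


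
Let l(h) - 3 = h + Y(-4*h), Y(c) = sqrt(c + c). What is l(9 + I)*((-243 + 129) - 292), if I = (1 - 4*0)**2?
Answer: -5278 - 1624*I*sqrt(5) ≈ -5278.0 - 3631.4*I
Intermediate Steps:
Y(c) = sqrt(2)*sqrt(c) (Y(c) = sqrt(2*c) = sqrt(2)*sqrt(c))
I = 1 (I = (1 + 0)**2 = 1**2 = 1)
l(h) = 3 + h + 2*sqrt(2)*sqrt(-h) (l(h) = 3 + (h + sqrt(2)*sqrt(-4*h)) = 3 + (h + sqrt(2)*(2*sqrt(-h))) = 3 + (h + 2*sqrt(2)*sqrt(-h)) = 3 + h + 2*sqrt(2)*sqrt(-h))
l(9 + I)*((-243 + 129) - 292) = (3 + (9 + 1) + 2*sqrt(2)*sqrt(-(9 + 1)))*((-243 + 129) - 292) = (3 + 10 + 2*sqrt(2)*sqrt(-1*10))*(-114 - 292) = (3 + 10 + 2*sqrt(2)*sqrt(-10))*(-406) = (3 + 10 + 2*sqrt(2)*(I*sqrt(10)))*(-406) = (3 + 10 + 4*I*sqrt(5))*(-406) = (13 + 4*I*sqrt(5))*(-406) = -5278 - 1624*I*sqrt(5)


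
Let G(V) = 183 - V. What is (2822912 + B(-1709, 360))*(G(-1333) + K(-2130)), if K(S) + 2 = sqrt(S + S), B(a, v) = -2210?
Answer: 4270542828 + 5641404*I*sqrt(1065) ≈ 4.2705e+9 + 1.841e+8*I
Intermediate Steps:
K(S) = -2 + sqrt(2)*sqrt(S) (K(S) = -2 + sqrt(S + S) = -2 + sqrt(2*S) = -2 + sqrt(2)*sqrt(S))
(2822912 + B(-1709, 360))*(G(-1333) + K(-2130)) = (2822912 - 2210)*((183 - 1*(-1333)) + (-2 + sqrt(2)*sqrt(-2130))) = 2820702*((183 + 1333) + (-2 + sqrt(2)*(I*sqrt(2130)))) = 2820702*(1516 + (-2 + 2*I*sqrt(1065))) = 2820702*(1514 + 2*I*sqrt(1065)) = 4270542828 + 5641404*I*sqrt(1065)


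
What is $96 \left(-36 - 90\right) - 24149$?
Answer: $-36245$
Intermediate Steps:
$96 \left(-36 - 90\right) - 24149 = 96 \left(-126\right) - 24149 = -12096 - 24149 = -36245$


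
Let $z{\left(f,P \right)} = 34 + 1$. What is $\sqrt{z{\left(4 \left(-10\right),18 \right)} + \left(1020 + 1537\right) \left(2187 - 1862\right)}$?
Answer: $54 \sqrt{285} \approx 911.63$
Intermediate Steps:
$z{\left(f,P \right)} = 35$
$\sqrt{z{\left(4 \left(-10\right),18 \right)} + \left(1020 + 1537\right) \left(2187 - 1862\right)} = \sqrt{35 + \left(1020 + 1537\right) \left(2187 - 1862\right)} = \sqrt{35 + 2557 \cdot 325} = \sqrt{35 + 831025} = \sqrt{831060} = 54 \sqrt{285}$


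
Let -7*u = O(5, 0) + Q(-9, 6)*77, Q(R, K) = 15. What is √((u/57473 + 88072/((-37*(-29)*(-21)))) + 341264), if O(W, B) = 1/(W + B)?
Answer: 2*√3577101672158168540925630/6475195545 ≈ 584.17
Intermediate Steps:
O(W, B) = 1/(B + W)
u = -5776/35 (u = -(1/(0 + 5) + 15*77)/7 = -(1/5 + 1155)/7 = -(⅕ + 1155)/7 = -⅐*5776/5 = -5776/35 ≈ -165.03)
√((u/57473 + 88072/((-37*(-29)*(-21)))) + 341264) = √((-5776/35/57473 + 88072/((-37*(-29)*(-21)))) + 341264) = √((-5776/35*1/57473 + 88072/((1073*(-21)))) + 341264) = √((-5776/2011555 + 88072/(-22533)) + 341264) = √((-5776/2011555 + 88072*(-1/22533)) + 341264) = √((-5776/2011555 - 88072/22533) + 341264) = √(-25327403224/6475195545 + 341264) = √(2209725805065656/6475195545) = 2*√3577101672158168540925630/6475195545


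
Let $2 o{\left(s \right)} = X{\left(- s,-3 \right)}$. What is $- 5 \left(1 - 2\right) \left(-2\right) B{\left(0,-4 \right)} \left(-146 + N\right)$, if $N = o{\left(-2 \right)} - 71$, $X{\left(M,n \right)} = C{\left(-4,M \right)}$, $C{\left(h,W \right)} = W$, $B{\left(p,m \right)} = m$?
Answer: $-8640$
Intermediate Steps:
$X{\left(M,n \right)} = M$
$o{\left(s \right)} = - \frac{s}{2}$ ($o{\left(s \right)} = \frac{\left(-1\right) s}{2} = - \frac{s}{2}$)
$N = -70$ ($N = \left(- \frac{1}{2}\right) \left(-2\right) - 71 = 1 - 71 = -70$)
$- 5 \left(1 - 2\right) \left(-2\right) B{\left(0,-4 \right)} \left(-146 + N\right) = - 5 \left(1 - 2\right) \left(-2\right) \left(-4\right) \left(-146 - 70\right) = - 5 \left(\left(-1\right) \left(-2\right)\right) \left(-4\right) \left(-216\right) = \left(-5\right) 2 \left(-4\right) \left(-216\right) = \left(-10\right) \left(-4\right) \left(-216\right) = 40 \left(-216\right) = -8640$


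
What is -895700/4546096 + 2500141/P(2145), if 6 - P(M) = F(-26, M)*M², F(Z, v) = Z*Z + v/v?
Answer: -700344091061959/3540151696397556 ≈ -0.19783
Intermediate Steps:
F(Z, v) = 1 + Z² (F(Z, v) = Z² + 1 = 1 + Z²)
P(M) = 6 - 677*M² (P(M) = 6 - (1 + (-26)²)*M² = 6 - (1 + 676)*M² = 6 - 677*M²)
-895700/4546096 + 2500141/P(2145) = -895700/4546096 + 2500141/(6 - 677*2145²) = -895700*1/4546096 + 2500141/(6 - 677*4601025) = -223925/1136524 + 2500141/(6 - 3114893925) = -223925/1136524 + 2500141/(-3114893919) = -223925/1136524 + 2500141*(-1/3114893919) = -223925/1136524 - 2500141/3114893919 = -700344091061959/3540151696397556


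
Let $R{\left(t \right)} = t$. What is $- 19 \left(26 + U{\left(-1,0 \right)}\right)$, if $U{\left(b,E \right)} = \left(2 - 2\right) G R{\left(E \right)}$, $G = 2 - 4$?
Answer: $-494$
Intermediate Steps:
$G = -2$
$U{\left(b,E \right)} = 0$ ($U{\left(b,E \right)} = \left(2 - 2\right) \left(-2\right) E = 0 \left(-2\right) E = 0 E = 0$)
$- 19 \left(26 + U{\left(-1,0 \right)}\right) = - 19 \left(26 + 0\right) = \left(-19\right) 26 = -494$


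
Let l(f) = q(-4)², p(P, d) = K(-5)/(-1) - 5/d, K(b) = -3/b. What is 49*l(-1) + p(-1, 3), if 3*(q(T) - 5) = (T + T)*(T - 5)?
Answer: 618101/15 ≈ 41207.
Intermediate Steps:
q(T) = 5 + 2*T*(-5 + T)/3 (q(T) = 5 + ((T + T)*(T - 5))/3 = 5 + ((2*T)*(-5 + T))/3 = 5 + (2*T*(-5 + T))/3 = 5 + 2*T*(-5 + T)/3)
p(P, d) = -⅗ - 5/d (p(P, d) = -3/(-5)/(-1) - 5/d = -3*(-⅕)*(-1) - 5/d = (⅗)*(-1) - 5/d = -⅗ - 5/d)
l(f) = 841 (l(f) = (5 - 10/3*(-4) + (⅔)*(-4)²)² = (5 + 40/3 + (⅔)*16)² = (5 + 40/3 + 32/3)² = 29² = 841)
49*l(-1) + p(-1, 3) = 49*841 + (-⅗ - 5/3) = 41209 + (-⅗ - 5*⅓) = 41209 + (-⅗ - 5/3) = 41209 - 34/15 = 618101/15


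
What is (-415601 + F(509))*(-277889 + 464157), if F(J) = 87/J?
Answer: -39403285832296/509 ≈ -7.7413e+10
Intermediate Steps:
(-415601 + F(509))*(-277889 + 464157) = (-415601 + 87/509)*(-277889 + 464157) = (-415601 + 87*(1/509))*186268 = (-415601 + 87/509)*186268 = -211540822/509*186268 = -39403285832296/509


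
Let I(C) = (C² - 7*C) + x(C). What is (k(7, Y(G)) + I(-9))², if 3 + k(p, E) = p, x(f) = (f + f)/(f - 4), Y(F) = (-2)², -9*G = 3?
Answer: 3771364/169 ≈ 22316.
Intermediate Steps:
G = -⅓ (G = -⅑*3 = -⅓ ≈ -0.33333)
Y(F) = 4
x(f) = 2*f/(-4 + f) (x(f) = (2*f)/(-4 + f) = 2*f/(-4 + f))
I(C) = C² - 7*C + 2*C/(-4 + C) (I(C) = (C² - 7*C) + 2*C/(-4 + C) = C² - 7*C + 2*C/(-4 + C))
k(p, E) = -3 + p
(k(7, Y(G)) + I(-9))² = ((-3 + 7) - 9*(2 + (-7 - 9)*(-4 - 9))/(-4 - 9))² = (4 - 9*(2 - 16*(-13))/(-13))² = (4 - 9*(-1/13)*(2 + 208))² = (4 - 9*(-1/13)*210)² = (4 + 1890/13)² = (1942/13)² = 3771364/169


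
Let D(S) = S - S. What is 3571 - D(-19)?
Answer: 3571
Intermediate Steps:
D(S) = 0
3571 - D(-19) = 3571 - 1*0 = 3571 + 0 = 3571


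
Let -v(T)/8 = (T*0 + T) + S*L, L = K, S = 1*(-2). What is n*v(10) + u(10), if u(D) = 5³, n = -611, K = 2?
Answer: 29453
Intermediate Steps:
S = -2
L = 2
u(D) = 125
v(T) = 32 - 8*T (v(T) = -8*((T*0 + T) - 2*2) = -8*((0 + T) - 4) = -8*(T - 4) = -8*(-4 + T) = 32 - 8*T)
n*v(10) + u(10) = -611*(32 - 8*10) + 125 = -611*(32 - 80) + 125 = -611*(-48) + 125 = 29328 + 125 = 29453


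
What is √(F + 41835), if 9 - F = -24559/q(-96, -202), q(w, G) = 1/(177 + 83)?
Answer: 4*√401699 ≈ 2535.2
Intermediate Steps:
q(w, G) = 1/260
F = 6385349 (F = 9 - (-24559)/1/260 = 9 - (-24559)*260 = 9 - 1*(-6385340) = 9 + 6385340 = 6385349)
√(F + 41835) = √(6385349 + 41835) = √6427184 = 4*√401699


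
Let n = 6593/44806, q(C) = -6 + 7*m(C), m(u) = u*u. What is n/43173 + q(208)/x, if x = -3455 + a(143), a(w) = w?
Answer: -16272788921855/177965668296 ≈ -91.438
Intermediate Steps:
m(u) = u²
x = -3312 (x = -3455 + 143 = -3312)
q(C) = -6 + 7*C²
n = 6593/44806 (n = 6593*(1/44806) = 6593/44806 ≈ 0.14715)
n/43173 + q(208)/x = (6593/44806)/43173 + (-6 + 7*208²)/(-3312) = (6593/44806)*(1/43173) + (-6 + 7*43264)*(-1/3312) = 6593/1934409438 + (-6 + 302848)*(-1/3312) = 6593/1934409438 + 302842*(-1/3312) = 6593/1934409438 - 151421/1656 = -16272788921855/177965668296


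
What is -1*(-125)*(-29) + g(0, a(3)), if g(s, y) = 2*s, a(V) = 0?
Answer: -3625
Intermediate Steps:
-1*(-125)*(-29) + g(0, a(3)) = -1*(-125)*(-29) + 2*0 = 125*(-29) + 0 = -3625 + 0 = -3625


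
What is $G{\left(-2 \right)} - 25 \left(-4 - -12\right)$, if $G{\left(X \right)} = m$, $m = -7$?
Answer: $-207$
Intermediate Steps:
$G{\left(X \right)} = -7$
$G{\left(-2 \right)} - 25 \left(-4 - -12\right) = -7 - 25 \left(-4 - -12\right) = -7 - 25 \left(-4 + 12\right) = -7 - 200 = -207$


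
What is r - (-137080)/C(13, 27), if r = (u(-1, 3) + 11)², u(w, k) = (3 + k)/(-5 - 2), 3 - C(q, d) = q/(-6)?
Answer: 40457791/1519 ≈ 26635.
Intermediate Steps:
C(q, d) = 3 + q/6 (C(q, d) = 3 - q/(-6) = 3 - q*(-1)/6 = 3 - (-1)*q/6 = 3 + q/6)
u(w, k) = -3/7 - k/7 (u(w, k) = (3 + k)/(-7) = (3 + k)*(-⅐) = -3/7 - k/7)
r = 5041/49 (r = ((-3/7 - ⅐*3) + 11)² = ((-3/7 - 3/7) + 11)² = (-6/7 + 11)² = (71/7)² = 5041/49 ≈ 102.88)
r - (-137080)/C(13, 27) = 5041/49 - (-137080)/(3 + (⅙)*13) = 5041/49 - (-137080)/(3 + 13/6) = 5041/49 - (-137080)/31/6 = 5041/49 - (-137080)*6/31 = 5041/49 - 1192*(-690/31) = 5041/49 + 822480/31 = 40457791/1519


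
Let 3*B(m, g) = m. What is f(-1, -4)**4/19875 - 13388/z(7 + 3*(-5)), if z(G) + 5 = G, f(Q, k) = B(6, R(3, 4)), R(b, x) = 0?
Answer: 266086708/258375 ≈ 1029.8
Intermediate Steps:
B(m, g) = m/3
f(Q, k) = 2 (f(Q, k) = (1/3)*6 = 2)
z(G) = -5 + G
f(-1, -4)**4/19875 - 13388/z(7 + 3*(-5)) = 2**4/19875 - 13388/(-5 + (7 + 3*(-5))) = 16*(1/19875) - 13388/(-5 + (7 - 15)) = 16/19875 - 13388/(-5 - 8) = 16/19875 - 13388/(-13) = 16/19875 - 13388*(-1/13) = 16/19875 + 13388/13 = 266086708/258375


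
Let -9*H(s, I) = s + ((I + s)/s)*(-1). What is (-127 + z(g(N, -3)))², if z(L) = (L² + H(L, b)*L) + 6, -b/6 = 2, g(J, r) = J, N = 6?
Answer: 72361/9 ≈ 8040.1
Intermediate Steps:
b = -12 (b = -6*2 = -12)
H(s, I) = -s/9 + (I + s)/(9*s) (H(s, I) = -(s + ((I + s)/s)*(-1))/9 = -(s - (I + s)/s)/9 = -s/9 + (I + s)/(9*s))
z(L) = 14/3 + L² - L*(-1 + L)/9 (z(L) = (L² + ((-12 - L*(-1 + L))/(9*L))*L) + 6 = (L² + (-4/3 - L*(-1 + L)/9)) + 6 = (-4/3 + L² - L*(-1 + L)/9) + 6 = 14/3 + L² - L*(-1 + L)/9)
(-127 + z(g(N, -3)))² = (-127 + (14/3 + (⅑)*6 + (8/9)*6²))² = (-127 + (14/3 + ⅔ + (8/9)*36))² = (-127 + (14/3 + ⅔ + 32))² = (-127 + 112/3)² = (-269/3)² = 72361/9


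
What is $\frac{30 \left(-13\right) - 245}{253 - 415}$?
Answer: $\frac{635}{162} \approx 3.9198$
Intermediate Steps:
$\frac{30 \left(-13\right) - 245}{253 - 415} = \frac{-390 - 245}{-162} = \left(-635\right) \left(- \frac{1}{162}\right) = \frac{635}{162}$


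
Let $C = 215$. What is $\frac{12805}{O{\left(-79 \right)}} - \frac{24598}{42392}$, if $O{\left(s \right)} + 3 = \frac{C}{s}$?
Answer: $- \frac{191493989}{85541} \approx -2238.6$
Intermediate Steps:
$O{\left(s \right)} = -3 + \frac{215}{s}$
$\frac{12805}{O{\left(-79 \right)}} - \frac{24598}{42392} = \frac{12805}{-3 + \frac{215}{-79}} - \frac{24598}{42392} = \frac{12805}{-3 + 215 \left(- \frac{1}{79}\right)} - \frac{1757}{3028} = \frac{12805}{-3 - \frac{215}{79}} - \frac{1757}{3028} = \frac{12805}{- \frac{452}{79}} - \frac{1757}{3028} = 12805 \left(- \frac{79}{452}\right) - \frac{1757}{3028} = - \frac{1011595}{452} - \frac{1757}{3028} = - \frac{191493989}{85541}$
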